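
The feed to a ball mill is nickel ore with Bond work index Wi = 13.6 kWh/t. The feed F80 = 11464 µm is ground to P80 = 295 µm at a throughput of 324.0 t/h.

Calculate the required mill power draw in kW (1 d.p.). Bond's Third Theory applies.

P = 2154.0 kW

W_Bond = 10·Wi·(1/√P₈₀ − 1/√F₈₀)
W = 10·13.6·(1/√295 − 1/√11464) = 10·13.6·(0.048883) = 6.6480 kWh/t
P = W·T = 6.6480·324.0 = 2154.0 kW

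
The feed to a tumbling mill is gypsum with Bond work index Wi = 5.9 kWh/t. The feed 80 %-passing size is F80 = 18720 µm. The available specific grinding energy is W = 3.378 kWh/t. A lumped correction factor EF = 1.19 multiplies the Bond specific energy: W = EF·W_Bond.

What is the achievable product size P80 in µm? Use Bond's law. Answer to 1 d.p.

W = 10·Wi·(P80^(-½) − F80^(-½))
W_Bond = W / EF = 3.378 / 1.19 = 2.8387 kWh/t
⇒ 1/√P80 = W_Bond/(10·Wi) + 1/√F80
  = 2.8387/(10·5.9) + 1/√18720 = 0.048113 + 0.007309 = 0.055422
P80 = (1/0.055422)² = 18.0435² = 325.57 µm

P80 = 325.6 µm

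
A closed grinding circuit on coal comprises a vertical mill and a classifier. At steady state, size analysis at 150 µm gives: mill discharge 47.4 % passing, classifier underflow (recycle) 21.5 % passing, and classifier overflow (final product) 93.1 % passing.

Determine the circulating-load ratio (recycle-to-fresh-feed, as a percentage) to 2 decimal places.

Balance %-passing 150 µm (r = R/F):
d + r·d = r·u + o → r(d−u) = o−d
r = (93.1 − 47.4)/(47.4 − 21.5) = 45.7/25.9 = 1.7645
CL = 100·r = 176.45 %

CL = 176.45 %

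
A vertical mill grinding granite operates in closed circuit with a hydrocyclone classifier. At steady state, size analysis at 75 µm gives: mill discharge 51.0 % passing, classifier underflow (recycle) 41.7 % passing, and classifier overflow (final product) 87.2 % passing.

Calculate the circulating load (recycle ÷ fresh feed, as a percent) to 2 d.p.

CL = 389.25 %

Balance %-passing 75 µm (r = R/F):
Fd + Rd = Ru + Fo ⇒ R/F = (o−d)/(d−u)
r = (87.2 − 51.0)/(51.0 − 41.7) = 36.2/9.3 = 3.8925
CL = 100·r = 389.25 %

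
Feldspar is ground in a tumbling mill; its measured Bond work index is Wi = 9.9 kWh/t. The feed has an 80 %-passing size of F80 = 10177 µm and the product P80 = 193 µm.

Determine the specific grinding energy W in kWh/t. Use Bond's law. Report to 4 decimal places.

W = 6.1448 kWh/t

Bond:  W = 10 Wi (1/√P − 1/√F)
1/√193 = 0.071982;  1/√10177 = 0.009913
W = 10·9.9·(0.071982 − 0.009913) = 6.1448 kWh/t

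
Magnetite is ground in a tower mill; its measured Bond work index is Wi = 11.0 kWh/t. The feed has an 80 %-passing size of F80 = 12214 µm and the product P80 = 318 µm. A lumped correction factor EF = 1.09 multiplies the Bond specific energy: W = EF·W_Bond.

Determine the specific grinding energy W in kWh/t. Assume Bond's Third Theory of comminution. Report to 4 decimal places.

W = 5.6388 kWh/t

W = 10 Wi / √P80 − 10 Wi / √F80
1/√318 = 0.056077;  1/√12214 = 0.009048
W = 10·11.0·(0.056077 − 0.009048) = 5.1732 kWh/t
With EF = 1.09: W = 5.1732·1.09 = 5.6388 kWh/t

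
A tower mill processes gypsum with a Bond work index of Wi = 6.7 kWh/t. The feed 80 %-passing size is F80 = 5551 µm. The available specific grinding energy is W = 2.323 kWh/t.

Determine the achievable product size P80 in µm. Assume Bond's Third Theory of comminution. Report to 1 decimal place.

Bond:  W = 10 Wi (1/√P − 1/√F)
P80^(−½) = W/(10 Wi) + F80^(−½)
  = 2.3230/(10·6.7) + 1/√5551 = 0.034672 + 0.013422 = 0.048094
P80 = (1/0.048094)² = 20.7928² = 432.34 µm

P80 = 432.3 µm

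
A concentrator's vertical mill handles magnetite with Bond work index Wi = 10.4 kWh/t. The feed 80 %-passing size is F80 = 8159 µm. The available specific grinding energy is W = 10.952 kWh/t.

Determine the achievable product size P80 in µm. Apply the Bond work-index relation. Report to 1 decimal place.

P80 = 73.8 µm

W = 10·Wi·[P80^(−½) − F80^(−½)]
1/√P80 = 1/√F80 + W/(10·Wi)
  = 10.9520/(10·10.4) + 1/√8159 = 0.105308 + 0.011071 = 0.116379
P80 = (1/0.116379)² = 8.5926² = 73.83 µm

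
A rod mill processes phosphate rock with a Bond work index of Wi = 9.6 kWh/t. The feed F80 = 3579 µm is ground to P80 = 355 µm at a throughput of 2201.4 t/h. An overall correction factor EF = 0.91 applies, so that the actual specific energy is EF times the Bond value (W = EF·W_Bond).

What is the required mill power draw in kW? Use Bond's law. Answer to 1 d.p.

P = 6992.4 kW

W = 10 Wi (1/√P80 − 1/√F80)  [Bond]
W = 10·9.6·(1/√355 − 1/√3579) = 10·9.6·(0.036359) = 3.4905 kWh/t
Apply correction: 3.4905 × 0.91 = 3.1763 kWh/t
P = W·T = 3.1763·2201.4 = 6992.4 kW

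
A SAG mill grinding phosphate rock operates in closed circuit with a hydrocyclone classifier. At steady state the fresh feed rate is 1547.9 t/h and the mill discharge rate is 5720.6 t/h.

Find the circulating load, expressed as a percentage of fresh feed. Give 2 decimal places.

CL = 269.57 %

M = F + R at steady state, so:
R = M − F = 5720.6 − 1547.9 = 4172.7 t/h
CL = 100·R/F = 100·4172.7/1547.9 = 269.57 %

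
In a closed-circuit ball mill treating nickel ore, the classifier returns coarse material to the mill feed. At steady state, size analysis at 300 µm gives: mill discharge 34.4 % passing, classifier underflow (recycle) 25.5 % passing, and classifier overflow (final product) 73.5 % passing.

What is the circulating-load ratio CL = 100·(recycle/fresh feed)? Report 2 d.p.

CL = 439.33 %

Mass balance on the −300 µm fraction:
(1+r)d = ru + o → r = (o−d)/(d−u)
r = (73.5 − 34.4)/(34.4 − 25.5) = 39.1/8.9 = 4.3933
CL = 100·r = 439.33 %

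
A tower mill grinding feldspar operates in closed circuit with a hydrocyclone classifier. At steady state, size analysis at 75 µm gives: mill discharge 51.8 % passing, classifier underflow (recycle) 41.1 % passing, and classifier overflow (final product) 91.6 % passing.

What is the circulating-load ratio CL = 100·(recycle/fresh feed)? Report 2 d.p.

Balance %-passing 75 µm (r = R/F):
(1+r)d = ru + o → r = (o−d)/(d−u)
r = (91.6 − 51.8)/(51.8 − 41.1) = 39.8/10.7 = 3.7196
CL = 100·r = 371.96 %

CL = 371.96 %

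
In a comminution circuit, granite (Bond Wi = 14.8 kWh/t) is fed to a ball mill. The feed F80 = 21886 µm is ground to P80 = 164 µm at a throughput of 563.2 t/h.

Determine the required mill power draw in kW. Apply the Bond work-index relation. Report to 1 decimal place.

W = 10·Wi·[P80^(−½) − F80^(−½)]
W = 10·14.8·(1/√164 − 1/√21886) = 10·14.8·(0.071327) = 10.5564 kWh/t
P_mill = W·ṁ = 10.5564·563.2 = 5945.4 kW

P = 5945.4 kW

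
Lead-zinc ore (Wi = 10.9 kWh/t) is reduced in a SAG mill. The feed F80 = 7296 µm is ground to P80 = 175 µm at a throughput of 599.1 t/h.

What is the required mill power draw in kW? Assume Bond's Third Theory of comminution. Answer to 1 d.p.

Bond:  W = 10 Wi (1/√P − 1/√F)
W = 10·10.9·(1/√175 − 1/√7296) = 10·10.9·(0.063886) = 6.9635 kWh/t
Mill draw = 6.9635 × 599.1 = 4171.8 kW

P = 4171.8 kW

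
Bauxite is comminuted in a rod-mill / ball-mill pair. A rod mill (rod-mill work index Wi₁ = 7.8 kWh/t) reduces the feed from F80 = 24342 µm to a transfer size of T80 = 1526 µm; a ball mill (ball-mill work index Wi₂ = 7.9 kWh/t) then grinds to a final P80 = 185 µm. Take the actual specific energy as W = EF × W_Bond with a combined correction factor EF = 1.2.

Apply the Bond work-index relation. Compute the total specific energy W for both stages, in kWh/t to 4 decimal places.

W = 6.3392 kWh/t

Bond:  W = 10 Wi (1/√P − 1/√F)
Stage 1 (24342→1526 µm, Wi₁=7.8): W₁ = 10·7.8·(0.025599 − 0.006409) = 1.4968 kWh/t
Stage 2 (1526→185 µm, Wi₂=7.9): W₂ = 10·7.9·(0.073521 − 0.025599) = 3.7859 kWh/t
W = W₁ + W₂ = 1.4968 + 3.7859 = 5.2827 kWh/t
W_actual = 1.2 × 5.2827 = 6.3392 kWh/t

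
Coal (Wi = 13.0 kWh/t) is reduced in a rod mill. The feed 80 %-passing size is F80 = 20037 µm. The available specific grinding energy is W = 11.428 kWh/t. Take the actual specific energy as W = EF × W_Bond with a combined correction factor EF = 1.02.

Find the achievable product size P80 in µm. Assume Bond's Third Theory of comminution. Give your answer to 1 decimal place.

P80 = 115.0 µm

Bond:  W = 10 Wi (1/√P − 1/√F)
W_Bond = W / EF = 11.428 / 1.02 = 11.2039 kWh/t
P80^(−½) = W_Bond/(10 Wi) + F80^(−½)
  = 11.2039/(10·13.0) + 1/√20037 = 0.086184 + 0.007065 = 0.093249
P80 = (1/0.093249)² = 10.7240² = 115.00 µm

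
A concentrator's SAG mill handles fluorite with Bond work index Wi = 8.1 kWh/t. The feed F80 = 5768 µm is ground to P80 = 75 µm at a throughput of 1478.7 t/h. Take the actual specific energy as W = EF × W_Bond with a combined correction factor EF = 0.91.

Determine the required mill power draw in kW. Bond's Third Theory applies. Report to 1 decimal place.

W = 10 Wi / √P80 − 10 Wi / √F80
W = 10·8.1·(1/√75 − 1/√5768) = 10·8.1·(0.102303) = 8.2865 kWh/t
W_actual = 0.91 × 8.2865 = 7.5408 kWh/t
P = W·T = 7.5408·1478.7 = 11150.5 kW

P = 11150.5 kW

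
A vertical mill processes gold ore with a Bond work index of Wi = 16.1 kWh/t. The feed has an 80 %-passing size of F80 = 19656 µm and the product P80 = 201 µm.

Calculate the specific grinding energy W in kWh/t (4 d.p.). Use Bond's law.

W = 10.2077 kWh/t

W = 10·Wi·(P80^(-½) − F80^(-½))
1/√201 = 0.070535;  1/√19656 = 0.007133
W = 10·16.1·(0.070535 − 0.007133) = 10.2077 kWh/t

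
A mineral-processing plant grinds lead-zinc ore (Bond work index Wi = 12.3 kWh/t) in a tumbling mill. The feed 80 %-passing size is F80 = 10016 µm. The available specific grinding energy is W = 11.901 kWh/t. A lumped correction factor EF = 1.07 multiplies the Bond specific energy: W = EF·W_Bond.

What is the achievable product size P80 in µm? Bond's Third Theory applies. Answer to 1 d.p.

P80 = 99.2 µm

W = 10·Wi·(P80^(-½) − F80^(-½))
W_Bond = W / EF = 11.901 / 1.07 = 11.1224 kWh/t
⇒ 1/√P80 = W_Bond/(10·Wi) + 1/√F80
  = 11.1224/(10·12.3) + 1/√10016 = 0.090426 + 0.009992 = 0.100418
P80 = (1/0.100418)² = 9.9583² = 99.17 µm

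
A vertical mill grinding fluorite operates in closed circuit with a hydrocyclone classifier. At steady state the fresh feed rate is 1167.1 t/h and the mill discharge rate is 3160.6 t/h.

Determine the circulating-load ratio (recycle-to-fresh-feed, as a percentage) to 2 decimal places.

CL = 170.81 %

Discharge = new feed + return, hence
R = M − F = 3160.6 − 1167.1 = 1993.5 t/h
CL = 100·R/F = 100·1993.5/1167.1 = 170.81 %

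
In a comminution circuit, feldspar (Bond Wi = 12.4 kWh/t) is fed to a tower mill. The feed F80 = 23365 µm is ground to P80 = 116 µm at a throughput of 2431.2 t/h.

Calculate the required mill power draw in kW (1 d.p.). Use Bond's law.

P = 26018.4 kW

W_Bond = 10·Wi·(1/√P₈₀ − 1/√F₈₀)
W = 10·12.4·(1/√116 − 1/√23365) = 10·12.4·(0.086306) = 10.7019 kWh/t
Power = W × throughput = 10.7019 kWh/t × 2431.2 t/h = 26018.4 kW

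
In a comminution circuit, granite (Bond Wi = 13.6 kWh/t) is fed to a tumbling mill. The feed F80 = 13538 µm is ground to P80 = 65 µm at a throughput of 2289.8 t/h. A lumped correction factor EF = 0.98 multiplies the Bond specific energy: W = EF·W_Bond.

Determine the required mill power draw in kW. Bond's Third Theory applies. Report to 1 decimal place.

W = 10 Wi (1/√P80 − 1/√F80)  [Bond]
W = 10·13.6·(1/√65 − 1/√13538) = 10·13.6·(0.115440) = 15.6999 kWh/t
W_actual = 0.98 × 15.6999 = 15.3859 kWh/t
Power = W × throughput = 15.3859 kWh/t × 2289.8 t/h = 35230.6 kW

P = 35230.6 kW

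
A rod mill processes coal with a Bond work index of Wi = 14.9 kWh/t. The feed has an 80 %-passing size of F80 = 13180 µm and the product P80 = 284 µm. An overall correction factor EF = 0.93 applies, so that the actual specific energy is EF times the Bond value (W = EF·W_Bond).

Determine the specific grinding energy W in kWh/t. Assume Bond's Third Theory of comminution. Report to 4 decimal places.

Bond:  W = 10 Wi (1/√P − 1/√F)
1/√284 = 0.059339;  1/√13180 = 0.008710
W = 10·14.9·(0.059339 − 0.008710) = 7.5437 kWh/t
W_actual = 0.93 × 7.5437 = 7.0156 kWh/t

W = 7.0156 kWh/t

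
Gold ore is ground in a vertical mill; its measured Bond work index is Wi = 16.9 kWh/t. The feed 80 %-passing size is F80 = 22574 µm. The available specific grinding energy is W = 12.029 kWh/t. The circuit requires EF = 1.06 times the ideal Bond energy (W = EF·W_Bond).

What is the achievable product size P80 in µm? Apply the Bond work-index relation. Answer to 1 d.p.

P80 = 183.6 µm

W = 10 Wi (1/√P80 − 1/√F80)  [Bond]
W_Bond = W / EF = 12.029 / 1.06 = 11.3481 kWh/t
⇒ 1/√P80 = W_Bond/(10 Wi) + 1/√F80
  = 11.3481/(10·16.9) + 1/√22574 = 0.067149 + 0.006656 = 0.073804
P80 = (1/0.073804)² = 13.5493² = 183.58 µm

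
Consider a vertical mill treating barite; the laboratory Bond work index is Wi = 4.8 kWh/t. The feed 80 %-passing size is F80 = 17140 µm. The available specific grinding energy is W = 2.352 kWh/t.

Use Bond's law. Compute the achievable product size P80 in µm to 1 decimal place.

P80 = 311.7 µm

W = 10·Wi·[P80^(−½) − F80^(−½)]
P80^-0.5 = F80^-0.5 + W/(10 Wi)
  = 2.3520/(10·4.8) + 1/√17140 = 0.049000 + 0.007638 = 0.056638
P80 = (1/0.056638)² = 17.6559² = 311.73 µm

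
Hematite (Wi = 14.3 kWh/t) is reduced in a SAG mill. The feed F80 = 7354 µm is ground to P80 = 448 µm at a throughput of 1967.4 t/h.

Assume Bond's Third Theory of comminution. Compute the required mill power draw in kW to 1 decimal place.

Bond: W = 10·Wi·(1/√P80 − 1/√F80)
W = 10·14.3·(1/√448 − 1/√7354) = 10·14.3·(0.035584) = 5.0886 kWh/t
Mill draw = 5.0886 × 1967.4 = 10011.3 kW

P = 10011.3 kW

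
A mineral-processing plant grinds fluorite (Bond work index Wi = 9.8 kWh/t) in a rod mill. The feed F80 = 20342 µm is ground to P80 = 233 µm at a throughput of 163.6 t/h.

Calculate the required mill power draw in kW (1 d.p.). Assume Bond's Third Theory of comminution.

P = 937.9 kW

W = 10·Wi·(P80^(-½) − F80^(-½))
W = 10·9.8·(1/√233 − 1/√20342) = 10·9.8·(0.058501) = 5.7331 kWh/t
P = W·T = 5.7331·163.6 = 937.9 kW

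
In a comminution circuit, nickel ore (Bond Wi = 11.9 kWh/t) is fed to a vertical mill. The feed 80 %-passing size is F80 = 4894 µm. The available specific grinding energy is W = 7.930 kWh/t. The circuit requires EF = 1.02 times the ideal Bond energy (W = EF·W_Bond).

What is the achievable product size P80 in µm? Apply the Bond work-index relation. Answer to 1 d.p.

W = 10·Wi·(P80^(-½) − F80^(-½))
W_Bond = W / EF = 7.930 / 1.02 = 7.7745 kWh/t
⇒ 1/√P80 = W_Bond/(10 Wi) + 1/√F80
  = 7.7745/(10·11.9) + 1/√4894 = 0.065332 + 0.014294 = 0.079626
P80 = (1/0.079626)² = 12.5586² = 157.72 µm

P80 = 157.7 µm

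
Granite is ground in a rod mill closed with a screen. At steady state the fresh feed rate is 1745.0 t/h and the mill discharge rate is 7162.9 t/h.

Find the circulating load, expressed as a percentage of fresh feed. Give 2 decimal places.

CL = 310.48 %

Discharge = new feed + return, hence
R = M − F = 7162.9 − 1745.0 = 5417.9 t/h
CL = 100·R/F = 100·5417.9/1745.0 = 310.48 %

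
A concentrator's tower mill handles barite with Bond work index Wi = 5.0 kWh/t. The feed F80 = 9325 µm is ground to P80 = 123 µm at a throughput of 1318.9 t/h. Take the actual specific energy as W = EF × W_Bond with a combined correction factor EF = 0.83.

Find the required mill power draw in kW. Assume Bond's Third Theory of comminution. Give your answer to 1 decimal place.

P = 4368.4 kW

W = 10·Wi·[P80^(−½) − F80^(−½)]
W = 10·5.0·(1/√123 − 1/√9325) = 10·5.0·(0.079811) = 3.9906 kWh/t
Corrected W = EF·W_Bond = 0.83·3.9906 = 3.3122 kWh/t
Mill draw = 3.3122 × 1318.9 = 4368.4 kW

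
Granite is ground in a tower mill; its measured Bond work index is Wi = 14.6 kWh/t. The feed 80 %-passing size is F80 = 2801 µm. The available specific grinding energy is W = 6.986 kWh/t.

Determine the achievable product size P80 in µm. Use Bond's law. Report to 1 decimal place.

W = 10 Wi (P80^-0.5 − F80^-0.5)
P80^(−½) = W/(10 Wi) + F80^(−½)
  = 6.9860/(10·14.6) + 1/√2801 = 0.047849 + 0.018895 = 0.066744
P80 = (1/0.066744)² = 14.9826² = 224.48 µm

P80 = 224.5 µm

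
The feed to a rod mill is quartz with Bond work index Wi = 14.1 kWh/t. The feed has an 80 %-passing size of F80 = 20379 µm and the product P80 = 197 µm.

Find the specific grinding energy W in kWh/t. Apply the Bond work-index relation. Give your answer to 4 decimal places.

W = 9.0581 kWh/t

W_Bond = 10·Wi·(1/√P₈₀ − 1/√F₈₀)
1/√197 = 0.071247;  1/√20379 = 0.007005
W = 10·14.1·(0.071247 − 0.007005) = 9.0581 kWh/t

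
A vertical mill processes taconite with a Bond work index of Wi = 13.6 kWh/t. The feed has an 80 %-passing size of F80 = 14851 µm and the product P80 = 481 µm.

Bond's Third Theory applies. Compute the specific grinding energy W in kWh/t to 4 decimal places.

W = 10 Wi (1/√P80 − 1/√F80)  [Bond]
1/√481 = 0.045596;  1/√14851 = 0.008206
W = 10·13.6·(0.045596 − 0.008206) = 5.0851 kWh/t

W = 5.0851 kWh/t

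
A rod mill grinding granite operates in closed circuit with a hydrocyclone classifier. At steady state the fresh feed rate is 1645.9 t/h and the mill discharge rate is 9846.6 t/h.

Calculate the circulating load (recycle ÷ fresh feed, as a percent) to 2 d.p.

CL = 498.25 %

Mill node: discharge = fresh + recycle.
R = M − F = 9846.6 − 1645.9 = 8200.7 t/h
CL = 100·R/F = 100·8200.7/1645.9 = 498.25 %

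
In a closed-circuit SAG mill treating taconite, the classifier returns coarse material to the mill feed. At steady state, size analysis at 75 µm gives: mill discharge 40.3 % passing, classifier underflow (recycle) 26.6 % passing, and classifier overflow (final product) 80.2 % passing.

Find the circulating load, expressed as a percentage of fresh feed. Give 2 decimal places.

CL = 291.24 %

Let r = R/F. Size balance at 75 µm:
r = (o − d)/(d − u)
r = (80.2 − 40.3)/(40.3 − 26.6) = 39.9/13.7 = 2.9124
CL = 100·r = 291.24 %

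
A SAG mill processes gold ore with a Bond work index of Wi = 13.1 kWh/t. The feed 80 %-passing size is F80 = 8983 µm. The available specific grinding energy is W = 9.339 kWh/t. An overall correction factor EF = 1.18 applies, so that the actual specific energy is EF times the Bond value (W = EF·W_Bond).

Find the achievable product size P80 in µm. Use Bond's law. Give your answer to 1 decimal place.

W = 10 Wi (1/√P80 − 1/√F80)  [Bond]
W_Bond = W / EF = 9.339 / 1.18 = 7.9144 kWh/t
⇒ 1/√P80 = W_Bond/(10·Wi) + 1/√F80
  = 7.9144/(10·13.1) + 1/√8983 = 0.060415 + 0.010551 = 0.070966
P80 = (1/0.070966)² = 14.0912² = 198.56 µm

P80 = 198.6 µm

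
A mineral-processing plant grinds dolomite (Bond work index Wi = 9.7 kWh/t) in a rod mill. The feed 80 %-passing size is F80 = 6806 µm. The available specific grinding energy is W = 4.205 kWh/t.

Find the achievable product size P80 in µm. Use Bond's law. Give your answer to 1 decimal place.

Bond:  W = 10 Wi (1/√P − 1/√F)
1/√P80 = 1/√F80 + W/(10·Wi)
  = 4.2050/(10·9.7) + 1/√6806 = 0.043351 + 0.012121 = 0.055472
P80 = (1/0.055472)² = 18.0271² = 324.98 µm

P80 = 325.0 µm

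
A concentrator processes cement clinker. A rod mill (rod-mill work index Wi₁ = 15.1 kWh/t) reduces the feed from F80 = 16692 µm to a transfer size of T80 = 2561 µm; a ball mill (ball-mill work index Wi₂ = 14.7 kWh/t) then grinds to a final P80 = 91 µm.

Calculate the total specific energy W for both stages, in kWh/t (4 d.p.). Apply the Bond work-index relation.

Bond: W = 10·Wi·(1/√P80 − 1/√F80)
Stage 1 (16692→2561 µm, Wi₁=15.1): W₁ = 10·15.1·(0.019760 − 0.007740) = 1.8151 kWh/t
Stage 2 (2561→91 µm, Wi₂=14.7): W₂ = 10·14.7·(0.104828 − 0.019760) = 12.5050 kWh/t
W = W₁ + W₂ = 1.8151 + 12.5050 = 14.3201 kWh/t

W = 14.3201 kWh/t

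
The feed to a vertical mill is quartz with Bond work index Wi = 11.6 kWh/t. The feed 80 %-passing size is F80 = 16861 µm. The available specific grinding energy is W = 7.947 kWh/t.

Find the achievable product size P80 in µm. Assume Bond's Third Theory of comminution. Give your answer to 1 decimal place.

P80 = 172.2 µm

W = 10·Wi·[P80^(−½) − F80^(−½)]
⇒ 1/√P80 = W/(10·Wi) + 1/√F80
  = 7.9470/(10·11.6) + 1/√16861 = 0.068509 + 0.007701 = 0.076210
P80 = (1/0.076210)² = 13.1217² = 172.18 µm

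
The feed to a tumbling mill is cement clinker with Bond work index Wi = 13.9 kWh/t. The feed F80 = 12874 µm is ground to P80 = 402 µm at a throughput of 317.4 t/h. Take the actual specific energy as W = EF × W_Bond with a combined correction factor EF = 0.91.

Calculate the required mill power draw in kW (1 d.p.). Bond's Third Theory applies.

W = 10 Wi (P80^-0.5 − F80^-0.5)
W = 10·13.9·(1/√402 − 1/√12874) = 10·13.9·(0.041062) = 5.7076 kWh/t
With EF = 0.91: W = 5.7076·0.91 = 5.1939 kWh/t
P_mill = W·ṁ = 5.1939·317.4 = 1648.6 kW

P = 1648.6 kW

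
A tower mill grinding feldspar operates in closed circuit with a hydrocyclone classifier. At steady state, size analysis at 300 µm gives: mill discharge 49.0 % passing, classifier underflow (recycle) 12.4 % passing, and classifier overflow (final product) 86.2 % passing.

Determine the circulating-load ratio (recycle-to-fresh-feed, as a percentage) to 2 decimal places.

CL = 101.64 %

Two-product formula at 300 µm:
(1+r)d = ru + o → r = (o−d)/(d−u)
r = (86.2 − 49.0)/(49.0 − 12.4) = 37.2/36.6 = 1.0164
CL = 100·r = 101.64 %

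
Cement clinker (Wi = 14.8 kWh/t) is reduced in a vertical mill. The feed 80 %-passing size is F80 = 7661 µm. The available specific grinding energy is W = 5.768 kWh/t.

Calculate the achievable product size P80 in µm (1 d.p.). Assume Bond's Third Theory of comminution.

W_Bond = 10·Wi·(1/√P₈₀ − 1/√F₈₀)
⇒ 1/√P80 = W/(10 Wi) + 1/√F80
  = 5.7680/(10·14.8) + 1/√7661 = 0.038973 + 0.011425 = 0.050398
P80 = (1/0.050398)² = 19.8421² = 393.71 µm

P80 = 393.7 µm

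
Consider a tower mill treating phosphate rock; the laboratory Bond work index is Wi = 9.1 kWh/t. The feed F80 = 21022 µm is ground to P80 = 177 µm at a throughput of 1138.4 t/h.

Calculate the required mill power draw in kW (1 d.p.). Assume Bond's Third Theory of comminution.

P = 7072.1 kW

W = 10 Wi / √P80 − 10 Wi / √F80
W = 10·9.1·(1/√177 − 1/√21022) = 10·9.1·(0.068268) = 6.2123 kWh/t
Mill draw = 6.2123 × 1138.4 = 7072.1 kW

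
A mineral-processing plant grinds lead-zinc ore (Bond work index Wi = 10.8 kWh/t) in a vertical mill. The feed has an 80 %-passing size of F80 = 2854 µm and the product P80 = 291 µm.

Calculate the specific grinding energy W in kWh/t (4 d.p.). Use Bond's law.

W = 4.3095 kWh/t

W = 10 Wi / √P80 − 10 Wi / √F80
1/√291 = 0.058621;  1/√2854 = 0.018719
W = 10·10.8·(0.058621 − 0.018719) = 4.3095 kWh/t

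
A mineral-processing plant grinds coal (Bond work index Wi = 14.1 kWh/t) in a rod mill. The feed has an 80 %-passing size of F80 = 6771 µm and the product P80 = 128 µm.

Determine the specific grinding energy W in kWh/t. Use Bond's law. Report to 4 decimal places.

W = 10.7492 kWh/t

W = 10·Wi·(P80^(-½) − F80^(-½))
1/√128 = 0.088388;  1/√6771 = 0.012153
W = 10·14.1·(0.088388 − 0.012153) = 10.7492 kWh/t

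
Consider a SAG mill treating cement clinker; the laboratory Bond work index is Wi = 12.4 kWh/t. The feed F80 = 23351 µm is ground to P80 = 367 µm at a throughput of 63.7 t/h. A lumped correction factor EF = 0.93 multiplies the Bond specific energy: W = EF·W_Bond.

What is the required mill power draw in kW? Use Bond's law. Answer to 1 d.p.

P = 335.4 kW

Bond:  W = 10 Wi (1/√P − 1/√F)
W = 10·12.4·(1/√367 − 1/√23351) = 10·12.4·(0.045656) = 5.6613 kWh/t
With EF = 0.93: W = 5.6613·0.93 = 5.2650 kWh/t
P = W·T = 5.2650·63.7 = 335.4 kW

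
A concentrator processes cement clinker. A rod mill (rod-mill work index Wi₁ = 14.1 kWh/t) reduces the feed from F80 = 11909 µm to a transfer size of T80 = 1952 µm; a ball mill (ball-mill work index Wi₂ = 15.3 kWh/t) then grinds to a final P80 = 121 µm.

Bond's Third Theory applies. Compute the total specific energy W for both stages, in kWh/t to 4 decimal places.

W = 10 Wi (1/√P80 − 1/√F80)  [Bond]
Stage 1 (11909→1952 µm, Wi₁=14.1): W₁ = 10·14.1·(0.022634 − 0.009164) = 1.8993 kWh/t
Stage 2 (1952→121 µm, Wi₂=15.3): W₂ = 10·15.3·(0.090909 − 0.022634) = 10.4461 kWh/t
W = W₁ + W₂ = 1.8993 + 10.4461 = 12.3454 kWh/t

W = 12.3454 kWh/t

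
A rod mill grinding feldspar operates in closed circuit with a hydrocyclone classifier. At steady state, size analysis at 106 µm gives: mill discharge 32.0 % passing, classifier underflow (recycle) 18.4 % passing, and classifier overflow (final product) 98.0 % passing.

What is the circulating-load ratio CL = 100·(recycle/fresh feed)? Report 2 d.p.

CL = 485.29 %

Let r = R/F. Size balance at 106 µm:
Fd + Rd = Ru + Fo ⇒ R/F = (o−d)/(d−u)
r = (98.0 − 32.0)/(32.0 − 18.4) = 66.0/13.6 = 4.8529
CL = 100·r = 485.29 %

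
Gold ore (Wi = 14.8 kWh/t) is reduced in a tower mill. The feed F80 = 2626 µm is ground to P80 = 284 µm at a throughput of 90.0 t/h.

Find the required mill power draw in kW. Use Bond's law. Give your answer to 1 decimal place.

Bond:  W = 10 Wi (1/√P − 1/√F)
W = 10·14.8·(1/√284 − 1/√2626) = 10·14.8·(0.039825) = 5.8941 kWh/t
P = W·T = 5.8941·90.0 = 530.5 kW

P = 530.5 kW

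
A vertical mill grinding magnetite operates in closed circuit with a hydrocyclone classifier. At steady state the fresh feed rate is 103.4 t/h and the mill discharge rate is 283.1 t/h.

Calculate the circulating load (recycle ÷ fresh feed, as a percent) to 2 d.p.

CL = 173.79 %

M = F + R at steady state, so:
R = M − F = 283.1 − 103.4 = 179.7 t/h
CL = 100·R/F = 100·179.7/103.4 = 173.79 %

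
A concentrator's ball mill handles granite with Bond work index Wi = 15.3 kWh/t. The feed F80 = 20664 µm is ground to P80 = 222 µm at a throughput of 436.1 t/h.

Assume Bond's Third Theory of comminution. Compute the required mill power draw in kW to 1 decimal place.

W = 10 Wi (1/√P80 − 1/√F80)  [Bond]
W = 10·15.3·(1/√222 − 1/√20664) = 10·15.3·(0.060159) = 9.2043 kWh/t
Mill draw = 9.2043 × 436.1 = 4014.0 kW

P = 4014.0 kW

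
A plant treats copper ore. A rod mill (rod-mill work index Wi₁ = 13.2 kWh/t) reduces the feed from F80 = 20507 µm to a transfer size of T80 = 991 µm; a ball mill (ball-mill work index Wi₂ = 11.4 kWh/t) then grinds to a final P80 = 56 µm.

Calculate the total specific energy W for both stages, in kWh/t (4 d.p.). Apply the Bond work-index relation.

W = 14.8839 kWh/t

Bond:  W = 10 Wi (1/√P − 1/√F)
Stage 1 (20507→991 µm, Wi₁=13.2): W₁ = 10·13.2·(0.031766 − 0.006983) = 3.2713 kWh/t
Stage 2 (991→56 µm, Wi₂=11.4): W₂ = 10·11.4·(0.133631 − 0.031766) = 11.6126 kWh/t
W = W₁ + W₂ = 3.2713 + 11.6126 = 14.8839 kWh/t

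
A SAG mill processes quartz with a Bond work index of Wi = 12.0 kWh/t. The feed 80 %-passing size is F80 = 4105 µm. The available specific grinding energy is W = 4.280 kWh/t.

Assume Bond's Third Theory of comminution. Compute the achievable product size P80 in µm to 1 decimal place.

W_Bond = 10·Wi·(1/√P₈₀ − 1/√F₈₀)
⇒ 1/√P80 = W/(10 Wi) + 1/√F80
  = 4.2800/(10·12.0) + 1/√4105 = 0.035667 + 0.015608 = 0.051275
P80 = (1/0.051275)² = 19.5029² = 380.36 µm

P80 = 380.4 µm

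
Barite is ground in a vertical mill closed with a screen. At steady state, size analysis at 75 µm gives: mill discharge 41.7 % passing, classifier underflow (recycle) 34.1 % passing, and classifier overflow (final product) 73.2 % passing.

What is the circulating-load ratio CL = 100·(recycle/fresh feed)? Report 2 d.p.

CL = 414.47 %

Balance %-passing 75 µm (r = R/F):
Fd + Rd = Ru + Fo ⇒ R/F = (o−d)/(d−u)
r = (73.2 − 41.7)/(41.7 − 34.1) = 31.5/7.6 = 4.1447
CL = 100·r = 414.47 %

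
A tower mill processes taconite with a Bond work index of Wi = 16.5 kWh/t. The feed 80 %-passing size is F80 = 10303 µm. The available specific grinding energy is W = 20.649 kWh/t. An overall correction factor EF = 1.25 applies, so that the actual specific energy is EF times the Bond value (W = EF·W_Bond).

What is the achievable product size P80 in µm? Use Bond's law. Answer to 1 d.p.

P80 = 82.7 µm

W = 10 Wi (P80^-0.5 − F80^-0.5)
W_Bond = W / EF = 20.649 / 1.25 = 16.5192 kWh/t
⇒ 1/√P80 = W_Bond/(10·Wi) + 1/√F80
  = 16.5192/(10·16.5) + 1/√10303 = 0.100116 + 0.009852 = 0.109968
P80 = (1/0.109968)² = 9.0935² = 82.69 µm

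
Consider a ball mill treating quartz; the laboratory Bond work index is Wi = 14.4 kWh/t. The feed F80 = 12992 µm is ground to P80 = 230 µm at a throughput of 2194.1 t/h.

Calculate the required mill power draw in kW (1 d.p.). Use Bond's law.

W = 10·Wi·(P80^(-½) − F80^(-½))
W = 10·14.4·(1/√230 − 1/√12992) = 10·14.4·(0.057165) = 8.2317 kWh/t
Mill draw = 8.2317 × 2194.1 = 18061.2 kW

P = 18061.2 kW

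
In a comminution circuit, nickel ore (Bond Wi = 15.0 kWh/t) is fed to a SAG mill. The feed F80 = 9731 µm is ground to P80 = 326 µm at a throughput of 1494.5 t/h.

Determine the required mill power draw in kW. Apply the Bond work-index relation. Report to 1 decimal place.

Bond: W = 10·Wi·(1/√P80 − 1/√F80)
W = 10·15.0·(1/√326 − 1/√9731) = 10·15.0·(0.045248) = 6.7871 kWh/t
Power = W × throughput = 6.7871 kWh/t × 1494.5 t/h = 10143.4 kW

P = 10143.4 kW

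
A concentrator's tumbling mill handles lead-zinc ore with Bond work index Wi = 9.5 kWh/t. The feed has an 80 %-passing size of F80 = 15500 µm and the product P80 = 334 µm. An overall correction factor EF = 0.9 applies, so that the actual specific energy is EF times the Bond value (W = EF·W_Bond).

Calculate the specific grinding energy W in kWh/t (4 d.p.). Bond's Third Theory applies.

Bond:  W = 10 Wi (1/√P − 1/√F)
1/√334 = 0.054718;  1/√15500 = 0.008032
W = 10·9.5·(0.054718 − 0.008032) = 4.4351 kWh/t
Corrected W = EF·W_Bond = 0.9·4.4351 = 3.9916 kWh/t

W = 3.9916 kWh/t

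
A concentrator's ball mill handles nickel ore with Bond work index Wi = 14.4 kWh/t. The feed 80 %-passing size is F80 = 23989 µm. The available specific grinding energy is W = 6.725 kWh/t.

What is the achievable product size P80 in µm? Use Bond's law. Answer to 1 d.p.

W = 10 Wi (P80^-0.5 − F80^-0.5)
⇒ 1/√P80 = W/(10 Wi) + 1/√F80
  = 6.7250/(10·14.4) + 1/√23989 = 0.046701 + 0.006456 = 0.053158
P80 = (1/0.053158)² = 18.8119² = 353.89 µm

P80 = 353.9 µm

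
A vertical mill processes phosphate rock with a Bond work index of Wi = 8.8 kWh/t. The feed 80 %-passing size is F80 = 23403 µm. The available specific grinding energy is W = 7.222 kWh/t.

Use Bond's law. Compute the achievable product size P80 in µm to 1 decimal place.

Bond:  W = 10 Wi (1/√P − 1/√F)
P80^-0.5 = F80^-0.5 + W/(10 Wi)
  = 7.2220/(10·8.8) + 1/√23403 = 0.082068 + 0.006537 = 0.088605
P80 = (1/0.088605)² = 11.2860² = 127.37 µm

P80 = 127.4 µm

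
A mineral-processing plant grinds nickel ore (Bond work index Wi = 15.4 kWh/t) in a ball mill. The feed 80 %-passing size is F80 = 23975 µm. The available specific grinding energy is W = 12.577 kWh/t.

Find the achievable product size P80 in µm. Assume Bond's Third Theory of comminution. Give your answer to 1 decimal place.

P80 = 128.8 µm

Bond: W = 10·Wi·(1/√P80 − 1/√F80)
P80^-0.5 = F80^-0.5 + W/(10 Wi)
  = 12.5770/(10·15.4) + 1/√23975 = 0.081669 + 0.006458 = 0.088127
P80 = (1/0.088127)² = 11.3472² = 128.76 µm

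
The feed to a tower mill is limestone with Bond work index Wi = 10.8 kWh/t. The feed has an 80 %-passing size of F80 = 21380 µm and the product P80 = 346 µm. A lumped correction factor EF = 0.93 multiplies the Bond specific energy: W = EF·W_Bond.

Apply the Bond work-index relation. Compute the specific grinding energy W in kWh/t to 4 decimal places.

W = 10 Wi (1/√P80 − 1/√F80)  [Bond]
1/√346 = 0.053760;  1/√21380 = 0.006839
W = 10·10.8·(0.053760 − 0.006839) = 5.0675 kWh/t
W_actual = 0.93 × 5.0675 = 4.7128 kWh/t

W = 4.7128 kWh/t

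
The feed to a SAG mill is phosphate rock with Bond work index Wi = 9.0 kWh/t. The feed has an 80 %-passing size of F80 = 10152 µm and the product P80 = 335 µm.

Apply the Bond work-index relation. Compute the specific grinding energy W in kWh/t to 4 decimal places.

W = 4.0240 kWh/t

Bond: W = 10·Wi·(1/√P80 − 1/√F80)
1/√335 = 0.054636;  1/√10152 = 0.009925
W = 10·9.0·(0.054636 − 0.009925) = 4.0240 kWh/t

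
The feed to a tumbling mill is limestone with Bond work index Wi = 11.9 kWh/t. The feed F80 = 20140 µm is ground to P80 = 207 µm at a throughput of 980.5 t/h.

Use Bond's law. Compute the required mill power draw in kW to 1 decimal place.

P = 7287.6 kW

W = 10·Wi·[P80^(−½) − F80^(−½)]
W = 10·11.9·(1/√207 − 1/√20140) = 10·11.9·(0.062458) = 7.4325 kWh/t
P = W·T = 7.4325·980.5 = 7287.6 kW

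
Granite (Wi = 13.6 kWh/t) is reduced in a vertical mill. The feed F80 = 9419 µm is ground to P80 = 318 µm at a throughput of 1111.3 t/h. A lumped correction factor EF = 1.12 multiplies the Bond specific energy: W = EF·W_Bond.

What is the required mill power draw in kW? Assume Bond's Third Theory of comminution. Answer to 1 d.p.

W = 10·Wi·[P80^(−½) − F80^(−½)]
W = 10·13.6·(1/√318 − 1/√9419) = 10·13.6·(0.045773) = 6.2252 kWh/t
With EF = 1.12: W = 6.2252·1.12 = 6.9722 kWh/t
P_mill = W·ṁ = 6.9722·1111.3 = 7748.2 kW

P = 7748.2 kW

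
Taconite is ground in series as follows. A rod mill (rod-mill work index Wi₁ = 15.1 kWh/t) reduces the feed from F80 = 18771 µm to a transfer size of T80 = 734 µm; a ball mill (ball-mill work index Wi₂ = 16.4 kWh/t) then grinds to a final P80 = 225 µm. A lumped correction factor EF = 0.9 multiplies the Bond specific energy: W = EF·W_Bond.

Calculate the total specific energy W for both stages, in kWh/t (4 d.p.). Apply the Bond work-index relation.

Bond:  W = 10 Wi (1/√P − 1/√F)
Stage 1 (18771→734 µm, Wi₁=15.1): W₁ = 10·15.1·(0.036911 − 0.007299) = 4.4714 kWh/t
Stage 2 (734→225 µm, Wi₂=16.4): W₂ = 10·16.4·(0.066667 − 0.036911) = 4.8800 kWh/t
W = W₁ + W₂ = 4.4714 + 4.8800 = 9.3514 kWh/t
W_actual = 0.9 × 9.3514 = 8.4162 kWh/t

W = 8.4162 kWh/t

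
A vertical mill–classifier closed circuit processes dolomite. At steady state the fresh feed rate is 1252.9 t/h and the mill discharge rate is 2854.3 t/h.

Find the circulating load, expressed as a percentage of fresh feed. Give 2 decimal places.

CL = 127.82 %

Steady state: M = F + R.
R = M − F = 2854.3 − 1252.9 = 1601.4 t/h
CL = 100·R/F = 100·1601.4/1252.9 = 127.82 %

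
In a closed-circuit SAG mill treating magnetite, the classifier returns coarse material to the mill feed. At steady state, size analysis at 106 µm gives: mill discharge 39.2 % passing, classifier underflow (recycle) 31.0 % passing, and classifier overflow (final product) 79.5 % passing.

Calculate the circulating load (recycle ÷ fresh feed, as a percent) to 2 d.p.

CL = 491.46 %

Classifier node, passing 106 µm:
r = (o − d)/(d − u)
r = (79.5 − 39.2)/(39.2 − 31.0) = 40.3/8.2 = 4.9146
CL = 100·r = 491.46 %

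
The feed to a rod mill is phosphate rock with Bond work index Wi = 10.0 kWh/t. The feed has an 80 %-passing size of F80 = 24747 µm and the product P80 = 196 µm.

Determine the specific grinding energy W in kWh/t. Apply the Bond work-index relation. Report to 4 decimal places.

W = 10 Wi (P80^-0.5 − F80^-0.5)
1/√196 = 0.071429;  1/√24747 = 0.006357
W = 10·10.0·(0.071429 − 0.006357) = 6.5072 kWh/t

W = 6.5072 kWh/t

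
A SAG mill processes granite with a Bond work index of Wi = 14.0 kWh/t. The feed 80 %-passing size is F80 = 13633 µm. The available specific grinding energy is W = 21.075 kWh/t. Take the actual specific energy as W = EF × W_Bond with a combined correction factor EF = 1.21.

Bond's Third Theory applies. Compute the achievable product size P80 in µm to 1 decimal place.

P80 = 56.6 µm

W = 10·Wi·[P80^(−½) − F80^(−½)]
W_Bond = W / EF = 21.075 / 1.21 = 17.4174 kWh/t
⇒ 1/√P80 = W_Bond/(10·Wi) + 1/√F80
  = 17.4174/(10·14.0) + 1/√13633 = 0.124410 + 0.008565 = 0.132974
P80 = (1/0.132974)² = 7.5203² = 56.55 µm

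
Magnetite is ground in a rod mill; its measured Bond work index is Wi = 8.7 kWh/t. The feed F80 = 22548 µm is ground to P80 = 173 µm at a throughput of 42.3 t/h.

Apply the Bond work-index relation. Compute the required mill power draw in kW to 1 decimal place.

P = 255.3 kW

Bond: W = 10·Wi·(1/√P80 − 1/√F80)
W = 10·8.7·(1/√173 − 1/√22548) = 10·8.7·(0.069369) = 6.0351 kWh/t
Power = W × throughput = 6.0351 kWh/t × 42.3 t/h = 255.3 kW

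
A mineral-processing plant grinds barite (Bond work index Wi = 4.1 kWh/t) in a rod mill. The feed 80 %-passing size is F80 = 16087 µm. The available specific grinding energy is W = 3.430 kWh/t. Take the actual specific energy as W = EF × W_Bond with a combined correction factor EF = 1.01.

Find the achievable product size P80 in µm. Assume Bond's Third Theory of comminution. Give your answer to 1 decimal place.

W = 10 Wi (P80^-0.5 − F80^-0.5)
W_Bond = W / EF = 3.430 / 1.01 = 3.3960 kWh/t
P80^-0.5 = F80^-0.5 + W_Bond/(10 Wi)
  = 3.3960/(10·4.1) + 1/√16087 = 0.082830 + 0.007884 = 0.090715
P80 = (1/0.090715)² = 11.0236² = 121.52 µm

P80 = 121.5 µm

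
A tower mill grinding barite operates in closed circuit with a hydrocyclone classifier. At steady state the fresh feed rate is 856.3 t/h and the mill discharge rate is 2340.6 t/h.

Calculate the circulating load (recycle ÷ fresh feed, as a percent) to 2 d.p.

M = F + R at steady state, so:
R = M − F = 2340.6 − 856.3 = 1484.3 t/h
CL = 100·R/F = 100·1484.3/856.3 = 173.34 %

CL = 173.34 %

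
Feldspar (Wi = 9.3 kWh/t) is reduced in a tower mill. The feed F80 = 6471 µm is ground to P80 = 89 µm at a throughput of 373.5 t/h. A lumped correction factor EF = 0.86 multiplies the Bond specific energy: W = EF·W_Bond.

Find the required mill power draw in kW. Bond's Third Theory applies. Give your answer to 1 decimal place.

P = 2795.1 kW

W = 10 Wi (1/√P80 − 1/√F80)  [Bond]
W = 10·9.3·(1/√89 − 1/√6471) = 10·9.3·(0.093569) = 8.7019 kWh/t
With EF = 0.86: W = 8.7019·0.86 = 7.4836 kWh/t
Power = W × throughput = 7.4836 kWh/t × 373.5 t/h = 2795.1 kW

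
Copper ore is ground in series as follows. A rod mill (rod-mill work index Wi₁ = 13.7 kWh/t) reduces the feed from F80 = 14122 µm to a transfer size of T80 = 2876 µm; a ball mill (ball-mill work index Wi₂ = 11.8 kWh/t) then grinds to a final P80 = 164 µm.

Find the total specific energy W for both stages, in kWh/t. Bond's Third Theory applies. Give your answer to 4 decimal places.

W = 8.4157 kWh/t

W_Bond = 10·Wi·(1/√P₈₀ − 1/√F₈₀)
Stage 1 (14122→2876 µm, Wi₁=13.7): W₁ = 10·13.7·(0.018647 − 0.008415) = 1.4018 kWh/t
Stage 2 (2876→164 µm, Wi₂=11.8): W₂ = 10·11.8·(0.078087 − 0.018647) = 7.0139 kWh/t
W = W₁ + W₂ = 1.4018 + 7.0139 = 8.4157 kWh/t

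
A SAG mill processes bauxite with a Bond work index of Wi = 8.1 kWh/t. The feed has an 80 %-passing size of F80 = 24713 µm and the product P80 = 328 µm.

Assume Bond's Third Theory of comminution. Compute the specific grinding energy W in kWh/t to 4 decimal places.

W = 3.9572 kWh/t

Bond: W = 10·Wi·(1/√P80 − 1/√F80)
1/√328 = 0.055216;  1/√24713 = 0.006361
W = 10·8.1·(0.055216 − 0.006361) = 3.9572 kWh/t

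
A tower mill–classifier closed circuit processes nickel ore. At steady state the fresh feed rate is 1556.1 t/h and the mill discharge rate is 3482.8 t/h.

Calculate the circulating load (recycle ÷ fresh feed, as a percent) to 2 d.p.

M = F + R at steady state, so:
R = M − F = 3482.8 − 1556.1 = 1926.7 t/h
CL = 100·R/F = 100·1926.7/1556.1 = 123.82 %

CL = 123.82 %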